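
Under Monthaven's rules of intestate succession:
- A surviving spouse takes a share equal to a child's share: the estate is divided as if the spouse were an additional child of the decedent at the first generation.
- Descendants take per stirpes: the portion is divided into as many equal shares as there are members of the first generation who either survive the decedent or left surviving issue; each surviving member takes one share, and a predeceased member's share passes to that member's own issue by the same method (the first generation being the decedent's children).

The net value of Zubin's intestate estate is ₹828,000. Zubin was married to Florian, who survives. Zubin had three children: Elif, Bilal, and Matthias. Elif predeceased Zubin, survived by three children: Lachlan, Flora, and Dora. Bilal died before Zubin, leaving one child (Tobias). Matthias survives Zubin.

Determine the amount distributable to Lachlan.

The spouse counts as an additional share at the children's level, so there are 4 primary shares of ₹207,000. Florian takes one such share (₹207,000).
The children's combined portion (₹621,000) is divided into 3 shares of ₹207,000: Matthias takes ₹207,000; Elif's ₹207,000 share passes to Elif's issue; Bilal's ₹207,000 share passes to Bilal's issue.
Elif's share (₹207,000) is divided into 3 shares of ₹69,000: Lachlan, Flora, and Dora each take ₹69,000.
Bilal's share (₹207,000) passes entirely to Tobias.

Lachlan receives ₹69,000.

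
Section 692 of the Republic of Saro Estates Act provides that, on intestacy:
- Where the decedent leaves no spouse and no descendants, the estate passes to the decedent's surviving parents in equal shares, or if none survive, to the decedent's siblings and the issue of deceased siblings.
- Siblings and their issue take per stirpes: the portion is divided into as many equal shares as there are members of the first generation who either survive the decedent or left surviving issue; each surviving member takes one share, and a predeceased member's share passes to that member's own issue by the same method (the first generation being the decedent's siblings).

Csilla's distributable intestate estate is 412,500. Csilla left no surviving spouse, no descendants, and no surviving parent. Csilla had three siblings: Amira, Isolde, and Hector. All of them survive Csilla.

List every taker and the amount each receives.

The entire 412,500 passes to the siblings and their issue.
That amount (412,500) is divided into 3 shares of 137,500: Amira, Isolde, and Hector each take 137,500.

Amira: 137,500; Isolde: 137,500; Hector: 137,500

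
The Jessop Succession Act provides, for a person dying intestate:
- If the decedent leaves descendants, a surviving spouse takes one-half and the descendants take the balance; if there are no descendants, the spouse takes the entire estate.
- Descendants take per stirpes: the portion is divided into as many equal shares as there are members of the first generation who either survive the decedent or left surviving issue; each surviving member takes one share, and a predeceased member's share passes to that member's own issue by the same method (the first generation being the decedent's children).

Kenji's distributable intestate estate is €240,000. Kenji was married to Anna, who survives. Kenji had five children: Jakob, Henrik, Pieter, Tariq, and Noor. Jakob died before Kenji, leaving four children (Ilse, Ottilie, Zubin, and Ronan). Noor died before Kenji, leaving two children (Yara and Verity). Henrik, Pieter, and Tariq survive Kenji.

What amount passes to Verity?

Verity receives €12,000.

Anna takes one-half of €240,000 = €120,000. The remaining €120,000 passes to the descendants.
The descendants' portion (€120,000) is divided into 5 shares of €24,000: Henrik, Pieter, and Tariq each take €24,000; Jakob's €24,000 share passes to Jakob's issue; Noor's €24,000 share passes to Noor's issue.
Jakob's share (€24,000) is divided into 4 shares of €6,000: Ilse, Ottilie, Zubin, and Ronan each take €6,000.
Noor's share (€24,000) is divided into 2 shares of €12,000: Yara and Verity each take €12,000.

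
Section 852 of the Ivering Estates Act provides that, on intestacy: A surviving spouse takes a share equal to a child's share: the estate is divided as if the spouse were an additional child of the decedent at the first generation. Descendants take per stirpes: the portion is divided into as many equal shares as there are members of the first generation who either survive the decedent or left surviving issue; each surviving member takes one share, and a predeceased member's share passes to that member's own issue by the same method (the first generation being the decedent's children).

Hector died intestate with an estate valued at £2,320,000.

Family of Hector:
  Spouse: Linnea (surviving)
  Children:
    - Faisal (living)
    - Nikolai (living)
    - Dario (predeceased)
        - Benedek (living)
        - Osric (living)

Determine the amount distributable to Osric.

The spouse counts as an additional share at the children's level, so there are 4 primary shares of £580,000. Linnea takes one such share (£580,000).
The children's combined portion (£1,740,000) is divided into 3 shares of £580,000: Faisal and Nikolai each take £580,000; Dario's £580,000 share passes to Dario's issue.
Dario's share (£580,000) is divided into 2 shares of £290,000: Benedek and Osric each take £290,000.

Osric receives £290,000.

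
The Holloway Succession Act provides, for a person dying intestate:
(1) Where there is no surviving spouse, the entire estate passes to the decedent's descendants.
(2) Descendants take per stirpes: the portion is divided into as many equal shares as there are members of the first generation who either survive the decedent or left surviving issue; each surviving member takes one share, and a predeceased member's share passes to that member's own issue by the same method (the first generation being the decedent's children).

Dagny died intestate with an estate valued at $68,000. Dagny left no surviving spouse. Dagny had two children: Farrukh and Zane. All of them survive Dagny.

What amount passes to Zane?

The entire $68,000 passes to the descendants.
That amount ($68,000) is divided into 2 shares of $34,000: Farrukh and Zane each take $34,000.

Zane receives $34,000.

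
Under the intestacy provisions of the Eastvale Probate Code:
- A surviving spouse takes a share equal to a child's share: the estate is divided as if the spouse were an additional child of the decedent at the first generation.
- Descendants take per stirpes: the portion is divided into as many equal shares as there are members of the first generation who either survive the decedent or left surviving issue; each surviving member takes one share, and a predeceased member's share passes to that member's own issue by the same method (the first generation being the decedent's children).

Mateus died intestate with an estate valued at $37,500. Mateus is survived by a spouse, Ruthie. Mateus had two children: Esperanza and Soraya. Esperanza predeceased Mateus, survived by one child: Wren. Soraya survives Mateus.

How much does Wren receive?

Wren receives $12,500.

The spouse counts as an additional share at the children's level, so there are 3 primary shares of $12,500. Ruthie takes one such share ($12,500).
The children's combined portion ($25,000) is divided into 2 shares of $12,500: Soraya takes $12,500; Esperanza's $12,500 share passes to Esperanza's issue.
Esperanza's share ($12,500) passes entirely to Wren.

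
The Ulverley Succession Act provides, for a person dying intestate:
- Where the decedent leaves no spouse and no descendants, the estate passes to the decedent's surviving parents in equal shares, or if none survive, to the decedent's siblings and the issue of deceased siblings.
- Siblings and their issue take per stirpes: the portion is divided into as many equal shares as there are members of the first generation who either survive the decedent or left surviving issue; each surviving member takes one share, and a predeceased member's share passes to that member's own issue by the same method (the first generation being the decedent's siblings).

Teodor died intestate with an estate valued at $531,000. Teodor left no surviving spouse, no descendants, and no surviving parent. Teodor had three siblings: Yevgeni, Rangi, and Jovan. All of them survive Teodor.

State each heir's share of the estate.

The entire $531,000 passes to the siblings and their issue.
That amount ($531,000) is divided into 3 shares of $177,000: Yevgeni, Rangi, and Jovan each take $177,000.

Yevgeni: $177,000; Rangi: $177,000; Jovan: $177,000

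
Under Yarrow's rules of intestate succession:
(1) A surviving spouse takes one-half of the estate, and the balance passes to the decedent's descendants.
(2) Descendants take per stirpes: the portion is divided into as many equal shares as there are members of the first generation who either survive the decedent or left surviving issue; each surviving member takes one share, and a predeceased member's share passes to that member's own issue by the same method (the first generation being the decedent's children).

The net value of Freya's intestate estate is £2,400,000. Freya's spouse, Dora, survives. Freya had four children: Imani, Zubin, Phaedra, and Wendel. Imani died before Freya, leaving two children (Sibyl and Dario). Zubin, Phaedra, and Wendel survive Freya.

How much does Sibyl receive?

Sibyl receives £150,000.

Dora takes one-half of £2,400,000 = £1,200,000. The remaining £1,200,000 passes to the descendants.
The descendants' portion (£1,200,000) is divided into 4 shares of £300,000: Zubin, Phaedra, and Wendel each take £300,000; Imani's £300,000 share passes to Imani's issue.
Imani's share (£300,000) is divided into 2 shares of £150,000: Sibyl and Dario each take £150,000.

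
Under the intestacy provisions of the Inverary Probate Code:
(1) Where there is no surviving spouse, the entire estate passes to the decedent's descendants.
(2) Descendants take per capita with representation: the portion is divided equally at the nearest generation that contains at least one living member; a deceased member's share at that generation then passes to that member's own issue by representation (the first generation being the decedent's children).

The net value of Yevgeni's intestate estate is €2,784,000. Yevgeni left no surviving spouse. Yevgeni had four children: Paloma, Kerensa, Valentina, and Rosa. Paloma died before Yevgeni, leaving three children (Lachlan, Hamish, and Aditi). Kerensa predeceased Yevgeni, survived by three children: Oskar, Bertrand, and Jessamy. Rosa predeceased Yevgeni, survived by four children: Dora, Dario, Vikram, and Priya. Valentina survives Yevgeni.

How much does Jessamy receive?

Jessamy receives €232,000.

The entire €2,784,000 passes to the descendants.
That amount (€2,784,000) is divided into 4 shares of €696,000: Valentina takes €696,000; Paloma's €696,000 share passes to Paloma's issue; Kerensa's €696,000 share passes to Kerensa's issue; Rosa's €696,000 share passes to Rosa's issue.
Paloma's share (€696,000) is divided into 3 shares of €232,000: Lachlan, Hamish, and Aditi each take €232,000.
Kerensa's share (€696,000) is divided into 3 shares of €232,000: Oskar, Bertrand, and Jessamy each take €232,000.
Rosa's share (€696,000) is divided into 4 shares of €174,000: Dora, Dario, Vikram, and Priya each take €174,000.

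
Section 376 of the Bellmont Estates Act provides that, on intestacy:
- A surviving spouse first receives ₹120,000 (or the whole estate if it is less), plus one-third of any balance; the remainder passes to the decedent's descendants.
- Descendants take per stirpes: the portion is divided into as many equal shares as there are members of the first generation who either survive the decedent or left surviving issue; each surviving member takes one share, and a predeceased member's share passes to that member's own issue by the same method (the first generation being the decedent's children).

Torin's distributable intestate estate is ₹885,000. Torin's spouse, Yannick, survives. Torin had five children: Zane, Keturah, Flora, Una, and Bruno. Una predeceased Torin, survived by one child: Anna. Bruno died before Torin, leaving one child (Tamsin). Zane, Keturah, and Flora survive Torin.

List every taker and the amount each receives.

Yannick: ₹375,000; Zane: ₹102,000; Keturah: ₹102,000; Flora: ₹102,000; Anna: ₹102,000; Tamsin: ₹102,000

Yannick first takes ₹120,000, leaving a balance of ₹765,000. Yannick then takes one-third of the balance (₹255,000), for a total of ₹375,000. The remaining ₹510,000 passes to the descendants.
The descendants' portion (₹510,000) is divided into 5 shares of ₹102,000: Zane, Keturah, and Flora each take ₹102,000; Una's ₹102,000 share passes to Una's issue; Bruno's ₹102,000 share passes to Bruno's issue.
Una's share (₹102,000) passes entirely to Anna.
Bruno's share (₹102,000) passes entirely to Tamsin.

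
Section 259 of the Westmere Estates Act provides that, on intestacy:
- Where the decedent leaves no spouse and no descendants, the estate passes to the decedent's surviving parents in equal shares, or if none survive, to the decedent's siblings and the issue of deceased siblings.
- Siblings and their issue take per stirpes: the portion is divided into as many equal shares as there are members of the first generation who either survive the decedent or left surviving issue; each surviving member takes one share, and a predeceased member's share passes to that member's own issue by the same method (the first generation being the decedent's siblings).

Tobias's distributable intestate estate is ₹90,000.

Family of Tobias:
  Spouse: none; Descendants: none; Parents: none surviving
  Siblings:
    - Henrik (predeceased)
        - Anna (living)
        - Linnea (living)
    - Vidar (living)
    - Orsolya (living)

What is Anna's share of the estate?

Anna receives ₹15,000.

The entire ₹90,000 passes to the siblings and their issue.
That amount (₹90,000) is divided into 3 shares of ₹30,000: Vidar and Orsolya each take ₹30,000; Henrik's ₹30,000 share passes to Henrik's issue.
Henrik's share (₹30,000) is divided into 2 shares of ₹15,000: Anna and Linnea each take ₹15,000.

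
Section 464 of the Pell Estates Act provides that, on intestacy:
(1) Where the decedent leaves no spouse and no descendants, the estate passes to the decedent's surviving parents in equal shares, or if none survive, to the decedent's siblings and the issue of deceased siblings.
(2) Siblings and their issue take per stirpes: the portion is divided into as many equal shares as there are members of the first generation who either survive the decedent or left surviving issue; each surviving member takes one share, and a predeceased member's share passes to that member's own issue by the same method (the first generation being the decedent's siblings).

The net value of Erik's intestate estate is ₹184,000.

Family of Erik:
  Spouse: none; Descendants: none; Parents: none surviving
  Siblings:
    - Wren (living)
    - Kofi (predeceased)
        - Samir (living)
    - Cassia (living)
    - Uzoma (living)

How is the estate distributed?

The entire ₹184,000 passes to the siblings and their issue.
That amount (₹184,000) is divided into 4 shares of ₹46,000: Wren, Cassia, and Uzoma each take ₹46,000; Kofi's ₹46,000 share passes to Kofi's issue.
Kofi's share (₹46,000) passes entirely to Samir.

Wren: ₹46,000; Samir: ₹46,000; Cassia: ₹46,000; Uzoma: ₹46,000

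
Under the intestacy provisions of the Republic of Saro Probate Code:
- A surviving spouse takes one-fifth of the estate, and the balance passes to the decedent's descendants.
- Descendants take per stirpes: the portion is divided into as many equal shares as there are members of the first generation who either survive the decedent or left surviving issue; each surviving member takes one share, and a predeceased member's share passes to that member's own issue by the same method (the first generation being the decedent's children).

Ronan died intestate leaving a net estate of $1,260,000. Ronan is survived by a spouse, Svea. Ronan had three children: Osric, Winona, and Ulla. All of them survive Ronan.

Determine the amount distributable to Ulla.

Svea takes one-fifth of $1,260,000 = $252,000. The remaining $1,008,000 passes to the descendants.
The descendants' portion ($1,008,000) is divided into 3 shares of $336,000: Osric, Winona, and Ulla each take $336,000.

Ulla receives $336,000.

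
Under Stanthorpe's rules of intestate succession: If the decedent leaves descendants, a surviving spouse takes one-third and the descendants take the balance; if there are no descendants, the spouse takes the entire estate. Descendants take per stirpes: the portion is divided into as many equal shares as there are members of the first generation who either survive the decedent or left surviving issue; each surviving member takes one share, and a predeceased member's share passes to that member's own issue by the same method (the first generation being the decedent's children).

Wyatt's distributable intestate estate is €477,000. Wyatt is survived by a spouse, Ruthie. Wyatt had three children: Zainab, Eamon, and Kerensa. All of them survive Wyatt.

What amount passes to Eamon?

Eamon receives €106,000.

Ruthie takes one-third of €477,000 = €159,000. The remaining €318,000 passes to the descendants.
The descendants' portion (€318,000) is divided into 3 shares of €106,000: Zainab, Eamon, and Kerensa each take €106,000.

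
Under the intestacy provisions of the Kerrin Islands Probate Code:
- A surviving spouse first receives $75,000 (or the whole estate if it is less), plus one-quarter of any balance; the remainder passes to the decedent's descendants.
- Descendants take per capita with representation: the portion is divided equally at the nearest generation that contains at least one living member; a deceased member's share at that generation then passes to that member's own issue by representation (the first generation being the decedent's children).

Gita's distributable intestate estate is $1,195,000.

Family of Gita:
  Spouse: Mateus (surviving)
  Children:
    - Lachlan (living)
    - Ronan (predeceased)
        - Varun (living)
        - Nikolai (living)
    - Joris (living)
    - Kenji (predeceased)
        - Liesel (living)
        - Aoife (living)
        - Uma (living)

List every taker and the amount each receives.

Mateus: $355,000; Lachlan: $210,000; Varun: $105,000; Nikolai: $105,000; Joris: $210,000; Liesel: $70,000; Aoife: $70,000; Uma: $70,000

Mateus first takes $75,000, leaving a balance of $1,120,000. Mateus then takes one-quarter of the balance ($280,000), for a total of $355,000. The remaining $840,000 passes to the descendants.
The descendants' portion ($840,000) is divided into 4 shares of $210,000: Lachlan and Joris each take $210,000; Ronan's $210,000 share passes to Ronan's issue; Kenji's $210,000 share passes to Kenji's issue.
Ronan's share ($210,000) is divided into 2 shares of $105,000: Varun and Nikolai each take $105,000.
Kenji's share ($210,000) is divided into 3 shares of $70,000: Liesel, Aoife, and Uma each take $70,000.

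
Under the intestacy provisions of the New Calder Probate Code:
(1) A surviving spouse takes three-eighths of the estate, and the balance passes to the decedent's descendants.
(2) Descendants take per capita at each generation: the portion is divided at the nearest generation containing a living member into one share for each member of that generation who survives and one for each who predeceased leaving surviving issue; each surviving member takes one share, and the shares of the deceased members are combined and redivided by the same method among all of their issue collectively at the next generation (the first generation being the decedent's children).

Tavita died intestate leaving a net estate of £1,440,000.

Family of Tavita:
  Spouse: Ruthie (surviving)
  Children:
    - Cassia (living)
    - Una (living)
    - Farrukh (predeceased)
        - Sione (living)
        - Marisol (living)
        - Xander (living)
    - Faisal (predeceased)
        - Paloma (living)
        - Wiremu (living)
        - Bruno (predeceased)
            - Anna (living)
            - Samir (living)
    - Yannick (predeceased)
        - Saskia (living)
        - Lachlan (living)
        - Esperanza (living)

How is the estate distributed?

Ruthie: £540,000; Cassia: £180,000; Una: £180,000; Sione: £60,000; Marisol: £60,000; Xander: £60,000; Paloma: £60,000; Wiremu: £60,000; Anna: £30,000; Samir: £30,000; Saskia: £60,000; Lachlan: £60,000; Esperanza: £60,000

Ruthie takes three-eighths of £1,440,000 = £540,000. The remaining £900,000 passes to the descendants.
The descendants' portion (£900,000) is divided at the children's generation into 5 shares of £180,000. Cassia and Una each take £180,000. The 3 shares of the deceased (Farrukh, Faisal, and Yannick) are combined into a pool of £540,000.
That pool (£540,000) is divided at the grandchildren's generation into 9 shares of £60,000. Sione, Marisol, Xander, Paloma, Wiremu, Saskia, Lachlan, and Esperanza each take £60,000. The remaining share for the deceased Bruno (£60,000) is carried to the next generation.
That pool (£60,000) is divided at the great-grandchildren's generation equally among Anna and Samir: £30,000 each.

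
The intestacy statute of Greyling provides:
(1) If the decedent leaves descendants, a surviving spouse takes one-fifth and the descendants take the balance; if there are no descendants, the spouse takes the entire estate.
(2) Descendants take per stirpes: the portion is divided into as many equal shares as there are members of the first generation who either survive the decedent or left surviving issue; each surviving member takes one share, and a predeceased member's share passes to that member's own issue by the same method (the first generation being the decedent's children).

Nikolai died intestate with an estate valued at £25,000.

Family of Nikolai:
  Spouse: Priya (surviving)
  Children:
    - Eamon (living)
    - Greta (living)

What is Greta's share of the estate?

Priya takes one-fifth of £25,000 = £5,000. The remaining £20,000 passes to the descendants.
The descendants' portion (£20,000) is divided into 2 shares of £10,000: Eamon and Greta each take £10,000.

Greta receives £10,000.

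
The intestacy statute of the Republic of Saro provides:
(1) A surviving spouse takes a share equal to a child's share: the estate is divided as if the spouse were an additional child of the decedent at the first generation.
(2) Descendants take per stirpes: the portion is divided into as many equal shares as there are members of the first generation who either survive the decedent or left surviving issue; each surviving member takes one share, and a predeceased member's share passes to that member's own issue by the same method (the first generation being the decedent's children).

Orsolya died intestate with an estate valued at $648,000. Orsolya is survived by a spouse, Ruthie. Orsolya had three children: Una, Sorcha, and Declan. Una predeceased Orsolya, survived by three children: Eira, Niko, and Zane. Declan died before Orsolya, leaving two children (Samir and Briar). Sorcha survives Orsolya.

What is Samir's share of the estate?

Samir receives $81,000.

The spouse counts as an additional share at the children's level, so there are 4 primary shares of $162,000. Ruthie takes one such share ($162,000).
The children's combined portion ($486,000) is divided into 3 shares of $162,000: Sorcha takes $162,000; Una's $162,000 share passes to Una's issue; Declan's $162,000 share passes to Declan's issue.
Una's share ($162,000) is divided into 3 shares of $54,000: Eira, Niko, and Zane each take $54,000.
Declan's share ($162,000) is divided into 2 shares of $81,000: Samir and Briar each take $81,000.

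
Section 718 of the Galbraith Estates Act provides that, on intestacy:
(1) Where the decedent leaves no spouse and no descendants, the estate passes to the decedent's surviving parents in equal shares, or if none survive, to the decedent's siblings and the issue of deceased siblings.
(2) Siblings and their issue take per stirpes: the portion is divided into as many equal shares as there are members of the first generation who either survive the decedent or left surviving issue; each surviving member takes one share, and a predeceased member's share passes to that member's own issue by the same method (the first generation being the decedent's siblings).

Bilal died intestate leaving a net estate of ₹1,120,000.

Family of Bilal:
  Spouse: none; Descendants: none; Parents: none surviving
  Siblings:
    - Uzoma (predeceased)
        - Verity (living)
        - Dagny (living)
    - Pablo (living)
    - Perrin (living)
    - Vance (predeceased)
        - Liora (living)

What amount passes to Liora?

The entire ₹1,120,000 passes to the siblings and their issue.
That amount (₹1,120,000) is divided into 4 shares of ₹280,000: Pablo and Perrin each take ₹280,000; Uzoma's ₹280,000 share passes to Uzoma's issue; Vance's ₹280,000 share passes to Vance's issue.
Uzoma's share (₹280,000) is divided into 2 shares of ₹140,000: Verity and Dagny each take ₹140,000.
Vance's share (₹280,000) passes entirely to Liora.

Liora receives ₹280,000.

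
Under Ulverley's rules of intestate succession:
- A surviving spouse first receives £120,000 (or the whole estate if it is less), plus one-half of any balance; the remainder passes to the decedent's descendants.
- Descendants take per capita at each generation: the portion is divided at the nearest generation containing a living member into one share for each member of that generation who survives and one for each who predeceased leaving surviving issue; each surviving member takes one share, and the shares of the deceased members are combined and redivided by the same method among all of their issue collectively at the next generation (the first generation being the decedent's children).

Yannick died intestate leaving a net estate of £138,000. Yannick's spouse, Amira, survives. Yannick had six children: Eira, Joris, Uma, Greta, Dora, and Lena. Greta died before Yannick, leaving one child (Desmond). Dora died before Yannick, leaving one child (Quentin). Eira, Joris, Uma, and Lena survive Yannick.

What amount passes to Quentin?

Amira first takes £120,000, leaving a balance of £18,000. Amira then takes one-half of the balance (£9,000), for a total of £129,000. The remaining £9,000 passes to the descendants.
The descendants' portion (£9,000) is divided at the children's generation into 6 shares of £1,500. Eira, Joris, Uma, and Lena each take £1,500. The 2 shares of the deceased (Greta and Dora) are combined into a pool of £3,000.
That pool (£3,000) is divided at the grandchildren's generation equally among Desmond and Quentin: £1,500 each.

Quentin receives £1,500.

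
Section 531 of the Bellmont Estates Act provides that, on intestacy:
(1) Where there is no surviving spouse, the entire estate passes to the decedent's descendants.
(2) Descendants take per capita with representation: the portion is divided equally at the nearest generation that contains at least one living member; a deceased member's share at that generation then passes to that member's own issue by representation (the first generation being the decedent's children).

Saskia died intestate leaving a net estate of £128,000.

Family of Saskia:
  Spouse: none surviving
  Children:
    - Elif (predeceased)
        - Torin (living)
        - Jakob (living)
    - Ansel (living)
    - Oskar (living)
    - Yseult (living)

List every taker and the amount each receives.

The entire £128,000 passes to the descendants.
That amount (£128,000) is divided into 4 shares of £32,000: Ansel, Oskar, and Yseult each take £32,000; Elif's £32,000 share passes to Elif's issue.
Elif's share (£32,000) is divided into 2 shares of £16,000: Torin and Jakob each take £16,000.

Torin: £16,000; Jakob: £16,000; Ansel: £32,000; Oskar: £32,000; Yseult: £32,000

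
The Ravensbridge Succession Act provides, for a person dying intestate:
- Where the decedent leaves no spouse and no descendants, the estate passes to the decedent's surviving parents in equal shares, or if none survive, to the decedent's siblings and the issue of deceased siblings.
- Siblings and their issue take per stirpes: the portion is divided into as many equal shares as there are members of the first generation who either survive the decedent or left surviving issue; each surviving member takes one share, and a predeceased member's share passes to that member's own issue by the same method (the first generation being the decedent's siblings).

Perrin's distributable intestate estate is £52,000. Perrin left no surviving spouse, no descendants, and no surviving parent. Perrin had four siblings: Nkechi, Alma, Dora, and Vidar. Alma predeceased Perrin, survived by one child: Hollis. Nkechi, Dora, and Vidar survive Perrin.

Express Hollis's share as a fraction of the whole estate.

Hollis receives 1/4 of the estate.

The entire £52,000 passes to the siblings and their issue.
That amount (£52,000) is divided into 4 shares of £13,000: Nkechi, Dora, and Vidar each take £13,000; Alma's £13,000 share passes to Alma's issue.
Alma's share (£13,000) passes entirely to Hollis.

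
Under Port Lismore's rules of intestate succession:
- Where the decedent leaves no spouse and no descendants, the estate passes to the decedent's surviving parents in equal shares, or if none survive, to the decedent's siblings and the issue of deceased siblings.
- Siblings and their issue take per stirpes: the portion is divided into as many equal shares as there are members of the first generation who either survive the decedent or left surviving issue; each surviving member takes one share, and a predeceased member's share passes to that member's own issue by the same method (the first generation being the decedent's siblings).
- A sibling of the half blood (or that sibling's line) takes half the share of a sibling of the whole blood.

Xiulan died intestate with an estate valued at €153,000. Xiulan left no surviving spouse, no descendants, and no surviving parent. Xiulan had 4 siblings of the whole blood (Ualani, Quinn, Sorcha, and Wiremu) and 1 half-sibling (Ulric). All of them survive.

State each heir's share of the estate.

Ualani: €34,000; Ulric: €17,000; Quinn: €34,000; Sorcha: €34,000; Wiremu: €34,000

The entire €153,000 passes to the siblings and their issue.
Counting each half-blood sibling's line as half a unit, there are 9/2 units in €153,000, so one unit is €34,000. Whole-blood lines (Ualani, Quinn, Sorcha, and Wiremu) take €34,000 each; half-blood lines (Ulric) take €17,000 each.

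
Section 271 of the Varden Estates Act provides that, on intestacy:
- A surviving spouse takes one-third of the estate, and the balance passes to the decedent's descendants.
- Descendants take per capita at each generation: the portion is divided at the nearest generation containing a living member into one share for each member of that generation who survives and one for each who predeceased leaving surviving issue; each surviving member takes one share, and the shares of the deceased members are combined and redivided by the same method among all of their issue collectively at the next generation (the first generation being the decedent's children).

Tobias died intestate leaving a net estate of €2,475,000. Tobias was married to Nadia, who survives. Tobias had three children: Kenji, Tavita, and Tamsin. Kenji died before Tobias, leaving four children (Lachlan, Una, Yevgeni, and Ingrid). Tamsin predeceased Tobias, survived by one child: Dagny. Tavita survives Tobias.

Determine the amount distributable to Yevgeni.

Nadia takes one-third of €2,475,000 = €825,000. The remaining €1,650,000 passes to the descendants.
The descendants' portion (€1,650,000) is divided at the children's generation into 3 shares of €550,000. Tavita takes €550,000. The 2 shares of the deceased (Kenji and Tamsin) are combined into a pool of €1,100,000.
That pool (€1,100,000) is divided at the grandchildren's generation equally among Lachlan, Una, Yevgeni, Ingrid, and Dagny: €220,000 each.

Yevgeni receives €220,000.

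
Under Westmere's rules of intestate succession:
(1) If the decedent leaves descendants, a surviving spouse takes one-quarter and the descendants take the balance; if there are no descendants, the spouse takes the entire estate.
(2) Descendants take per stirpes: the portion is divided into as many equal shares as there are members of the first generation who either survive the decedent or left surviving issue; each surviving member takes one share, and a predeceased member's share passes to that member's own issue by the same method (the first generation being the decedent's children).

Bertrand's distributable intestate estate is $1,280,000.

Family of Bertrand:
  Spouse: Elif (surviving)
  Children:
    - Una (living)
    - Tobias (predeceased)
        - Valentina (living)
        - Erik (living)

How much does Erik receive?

Elif takes one-quarter of $1,280,000 = $320,000. The remaining $960,000 passes to the descendants.
The descendants' portion ($960,000) is divided into 2 shares of $480,000: Una takes $480,000; Tobias's $480,000 share passes to Tobias's issue.
Tobias's share ($480,000) is divided into 2 shares of $240,000: Valentina and Erik each take $240,000.

Erik receives $240,000.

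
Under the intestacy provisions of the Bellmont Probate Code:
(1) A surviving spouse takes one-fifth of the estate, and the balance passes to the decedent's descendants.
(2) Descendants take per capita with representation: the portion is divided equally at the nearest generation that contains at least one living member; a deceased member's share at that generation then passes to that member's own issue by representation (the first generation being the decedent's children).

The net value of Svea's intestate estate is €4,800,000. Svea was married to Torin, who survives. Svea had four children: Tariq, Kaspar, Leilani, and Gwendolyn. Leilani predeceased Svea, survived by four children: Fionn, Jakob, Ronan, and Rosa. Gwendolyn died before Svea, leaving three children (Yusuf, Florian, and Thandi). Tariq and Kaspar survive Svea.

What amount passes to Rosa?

Rosa receives €240,000.

Torin takes one-fifth of €4,800,000 = €960,000. The remaining €3,840,000 passes to the descendants.
The descendants' portion (€3,840,000) is divided into 4 shares of €960,000: Tariq and Kaspar each take €960,000; Leilani's €960,000 share passes to Leilani's issue; Gwendolyn's €960,000 share passes to Gwendolyn's issue.
Leilani's share (€960,000) is divided into 4 shares of €240,000: Fionn, Jakob, Ronan, and Rosa each take €240,000.
Gwendolyn's share (€960,000) is divided into 3 shares of €320,000: Yusuf, Florian, and Thandi each take €320,000.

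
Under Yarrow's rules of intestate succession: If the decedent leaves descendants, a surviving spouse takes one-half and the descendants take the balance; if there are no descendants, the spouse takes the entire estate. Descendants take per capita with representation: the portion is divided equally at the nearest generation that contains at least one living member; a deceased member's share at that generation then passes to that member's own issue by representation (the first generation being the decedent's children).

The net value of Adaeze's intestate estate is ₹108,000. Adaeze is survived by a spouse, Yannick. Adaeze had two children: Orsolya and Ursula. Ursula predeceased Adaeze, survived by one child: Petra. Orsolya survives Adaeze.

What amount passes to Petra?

Yannick takes one-half of ₹108,000 = ₹54,000. The remaining ₹54,000 passes to the descendants.
The descendants' portion (₹54,000) is divided into 2 shares of ₹27,000: Orsolya takes ₹27,000; Ursula's ₹27,000 share passes to Ursula's issue.
Ursula's share (₹27,000) passes entirely to Petra.

Petra receives ₹27,000.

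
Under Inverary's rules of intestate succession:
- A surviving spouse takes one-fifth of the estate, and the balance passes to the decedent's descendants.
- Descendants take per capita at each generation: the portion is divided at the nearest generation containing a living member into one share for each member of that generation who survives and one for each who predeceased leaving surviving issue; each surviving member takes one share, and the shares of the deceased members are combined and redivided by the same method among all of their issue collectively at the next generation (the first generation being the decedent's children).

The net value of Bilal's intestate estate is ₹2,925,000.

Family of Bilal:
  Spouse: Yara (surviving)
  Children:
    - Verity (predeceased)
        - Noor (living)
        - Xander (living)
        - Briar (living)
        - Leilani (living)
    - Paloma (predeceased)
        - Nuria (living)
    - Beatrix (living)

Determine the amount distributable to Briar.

Briar receives ₹312,000.

Yara takes one-fifth of ₹2,925,000 = ₹585,000. The remaining ₹2,340,000 passes to the descendants.
The descendants' portion (₹2,340,000) is divided at the children's generation into 3 shares of ₹780,000. Beatrix takes ₹780,000. The 2 shares of the deceased (Verity and Paloma) are combined into a pool of ₹1,560,000.
That pool (₹1,560,000) is divided at the grandchildren's generation equally among Noor, Xander, Briar, Leilani, and Nuria: ₹312,000 each.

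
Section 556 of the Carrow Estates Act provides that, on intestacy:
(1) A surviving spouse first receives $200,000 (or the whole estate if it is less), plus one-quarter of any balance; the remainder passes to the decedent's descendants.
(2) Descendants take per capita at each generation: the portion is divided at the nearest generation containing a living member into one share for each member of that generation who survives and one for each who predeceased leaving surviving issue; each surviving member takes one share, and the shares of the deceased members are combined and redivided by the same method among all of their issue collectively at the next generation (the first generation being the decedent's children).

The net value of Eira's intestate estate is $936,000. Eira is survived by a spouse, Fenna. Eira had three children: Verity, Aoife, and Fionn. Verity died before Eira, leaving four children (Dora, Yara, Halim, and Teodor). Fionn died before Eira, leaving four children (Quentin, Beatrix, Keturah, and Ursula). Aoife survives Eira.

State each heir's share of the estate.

Fenna first takes $200,000, leaving a balance of $736,000. Fenna then takes one-quarter of the balance ($184,000), for a total of $384,000. The remaining $552,000 passes to the descendants.
The descendants' portion ($552,000) is divided at the children's generation into 3 shares of $184,000. Aoife takes $184,000. The 2 shares of the deceased (Verity and Fionn) are combined into a pool of $368,000.
That pool ($368,000) is divided at the grandchildren's generation equally among Dora, Yara, Halim, Teodor, Quentin, Beatrix, Keturah, and Ursula: $46,000 each.

Fenna: $384,000; Dora: $46,000; Yara: $46,000; Halim: $46,000; Teodor: $46,000; Aoife: $184,000; Quentin: $46,000; Beatrix: $46,000; Keturah: $46,000; Ursula: $46,000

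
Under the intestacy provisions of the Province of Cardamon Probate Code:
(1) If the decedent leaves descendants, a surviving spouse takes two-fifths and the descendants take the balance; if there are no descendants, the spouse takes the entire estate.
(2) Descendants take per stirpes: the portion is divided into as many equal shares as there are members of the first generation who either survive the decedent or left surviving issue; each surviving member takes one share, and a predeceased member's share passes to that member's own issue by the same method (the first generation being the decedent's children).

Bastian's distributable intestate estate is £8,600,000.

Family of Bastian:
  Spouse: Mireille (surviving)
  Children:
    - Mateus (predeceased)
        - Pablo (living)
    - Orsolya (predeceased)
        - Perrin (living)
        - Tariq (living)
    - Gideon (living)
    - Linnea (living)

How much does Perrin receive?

Perrin receives £645,000.

Mireille takes two-fifths of £8,600,000 = £3,440,000. The remaining £5,160,000 passes to the descendants.
The descendants' portion (£5,160,000) is divided into 4 shares of £1,290,000: Gideon and Linnea each take £1,290,000; Mateus's £1,290,000 share passes to Mateus's issue; Orsolya's £1,290,000 share passes to Orsolya's issue.
Mateus's share (£1,290,000) passes entirely to Pablo.
Orsolya's share (£1,290,000) is divided into 2 shares of £645,000: Perrin and Tariq each take £645,000.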